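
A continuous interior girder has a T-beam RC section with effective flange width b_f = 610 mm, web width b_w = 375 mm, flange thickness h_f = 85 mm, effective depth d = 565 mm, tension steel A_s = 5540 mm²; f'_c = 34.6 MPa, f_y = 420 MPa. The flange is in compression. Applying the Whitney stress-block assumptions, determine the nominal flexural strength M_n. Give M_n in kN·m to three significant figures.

M_n ≈ 1150 kN·m

Tension: T = A_s f_y = 5540 × 420 = 2326800 N.
Try a within the flange: a = T/(0.85 f'_c b_f) = 2326800/(0.85 × 34.6 × 610) = 129.70 mm.
a = 129.70 > h_f = 85 mm: the block extends into the web. Split into flange-overhang and web parts.
C_f = 0.85 f'_c (b_f − b_w) h_f = 0.85 × 34.6 × (610 − 375) × 85 = 587465 N.
Remaining web compression depth: a_w = (T − C_f)/(0.85 f'_c b_w) = (2326800 − 587465)/(0.85 × 34.6 × 375) = 157.71 mm.
M_n = C_f(d − h_f/2) + (T − C_f)(d − a_w/2) = 587465 × (565 − 42.5) + 1739335 × (565 − 78.855) = 306.95 + 845.57 = 1152.52 × 10⁶ N·mm.
M_n = 1152.52 kN·m.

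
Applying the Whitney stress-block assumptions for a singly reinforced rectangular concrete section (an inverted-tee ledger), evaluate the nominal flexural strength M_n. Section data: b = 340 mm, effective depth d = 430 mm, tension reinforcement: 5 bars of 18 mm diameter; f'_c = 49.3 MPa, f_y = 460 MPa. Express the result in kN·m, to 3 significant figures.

A_s = 5 × 254 = 1270 mm².
T = A_s f_y = 1270 × 460 = 584200 N = 584.2 kN.
From C = T: a = T/(0.85 f'_c b) = 584200/(0.85 × 49.3 × 340) = 41.00 mm.
M_n = T(d − a/2) = 584.2 kN × (430 − 20.5) mm = 239.23 kN·m.

M_n ≈ 239 kN·m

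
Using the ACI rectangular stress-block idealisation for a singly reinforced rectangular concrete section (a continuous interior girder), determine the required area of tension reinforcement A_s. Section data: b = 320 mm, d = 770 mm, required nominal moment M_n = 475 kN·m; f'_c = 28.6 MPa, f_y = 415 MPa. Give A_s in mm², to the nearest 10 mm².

A_s ≈ 1570 mm²

With M_n = 0.85 f'_c a b (d − a/2), solve the quadratic for a:
a = d − √(d² − 2M_n/(0.85 f'_c b)) = 770 − √(770² − 2 × 475×10⁶/(0.85 × 28.6 × 320)) = 83.87 mm.
A_s = 0.85 f'_c a b / f_y = 0.85 × 28.6 × 83.87 × 320 / 415 = 1572.1 mm².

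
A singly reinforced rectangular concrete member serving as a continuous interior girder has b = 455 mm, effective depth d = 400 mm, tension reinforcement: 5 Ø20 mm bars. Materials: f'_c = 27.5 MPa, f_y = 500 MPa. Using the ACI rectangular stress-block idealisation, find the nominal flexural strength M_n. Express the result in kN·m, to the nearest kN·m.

M_n ≈ 285 kN·m

A_s = 5 × 314 = 1570 mm².
T = A_s f_y = 1570 × 500 = 785000 N = 785 kN.
From C = T: a = T/(0.85 f'_c b) = 785000/(0.85 × 27.5 × 455) = 73.81 mm.
M_n = T(d − a/2) = 785 kN × (400 − 36.905) mm = 285.03 kN·m.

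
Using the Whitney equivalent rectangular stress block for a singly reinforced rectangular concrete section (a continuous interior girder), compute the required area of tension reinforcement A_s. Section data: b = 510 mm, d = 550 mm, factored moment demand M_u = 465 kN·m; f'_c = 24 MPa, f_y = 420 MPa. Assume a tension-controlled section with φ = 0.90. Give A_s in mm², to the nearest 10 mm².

A_s ≈ 2460 mm²

M_n = M_u/φ = 465/0.90 = 516.667 kN·m.
With M_n = 0.85 f'_c a b (d − a/2), solve the quadratic for a:
a = d − √(d² − 2M_n/(0.85 f'_c b)) = 550 − √(550² − 2 × 516.667×10⁶/(0.85 × 24 × 510)) = 99.25 mm.
A_s = 0.85 f'_c a b / f_y = 0.85 × 24 × 99.25 × 510 / 420 = 2458.6 mm².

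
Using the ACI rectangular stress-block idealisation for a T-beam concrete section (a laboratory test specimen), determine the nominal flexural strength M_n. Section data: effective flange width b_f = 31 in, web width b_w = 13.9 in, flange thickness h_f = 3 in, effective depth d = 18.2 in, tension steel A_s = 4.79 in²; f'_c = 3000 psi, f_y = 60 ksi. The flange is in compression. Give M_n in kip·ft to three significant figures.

Tension: T = A_s f_y = 4.79 × 60 = 287.4 kips.
Try a within the flange: a = T/(0.85 f'_c b_f) = 287.4/(0.85 × 3 × 31) = 3.636 in.
a = 3.636 > h_f = 3 in: the block extends into the web. Split into flange-overhang and web parts.
C_f = 0.85 f'_c (b_f − b_w) h_f = 0.85 × 3 × (31 − 13.9) × 3 = 130.8 kips.
Remaining web compression depth: a_w = (T − C_f)/(0.85 f'_c b_w) = (287.4 − 130.8)/(0.85 × 3 × 13.9) = 4.418 in.
M_n = C_f(d − h_f/2) + (T − C_f)(d − a_w/2) = 130.8 × (18.2 − 1.5) + 156.6 × (18.2 − 2.209) = 2184.4 + 2504.2 = 4688.6 kip·in.
M_n = 4688.6/12 = 390.72 kip·ft.

M_n ≈ 391 kip·ft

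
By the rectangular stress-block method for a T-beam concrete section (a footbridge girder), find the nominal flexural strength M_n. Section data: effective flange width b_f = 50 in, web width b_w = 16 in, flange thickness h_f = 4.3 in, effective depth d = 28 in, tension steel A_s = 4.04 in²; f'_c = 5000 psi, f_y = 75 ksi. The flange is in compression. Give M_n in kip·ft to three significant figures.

Tension: T = A_s f_y = 4.04 × 75 = 303 kips.
Try a within the flange: a = T/(0.85 f'_c b_f) = 303/(0.85 × 5 × 50) = 1.426 in.
Since a = 1.426 ≤ h_f = 4.3 in, the stress block lies entirely in the flange; analyse as a rectangular beam of width b_f.
M_n = T(d − a/2) = 303 × (28 − 0.713) = 8268.0 kip·in.
M_n = 8268.0/12 = 689.00 kip·ft.

M_n ≈ 689 kip·ft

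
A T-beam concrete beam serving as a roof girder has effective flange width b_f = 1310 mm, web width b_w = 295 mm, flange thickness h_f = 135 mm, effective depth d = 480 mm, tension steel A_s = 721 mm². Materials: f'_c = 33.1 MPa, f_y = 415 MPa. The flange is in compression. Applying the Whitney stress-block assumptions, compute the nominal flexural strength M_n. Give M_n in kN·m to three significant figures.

Tension: T = A_s f_y = 721 × 415 = 299215 N.
Try a within the flange: a = T/(0.85 f'_c b_f) = 299215/(0.85 × 33.1 × 1310) = 8.12 mm.
Since a = 8.12 ≤ h_f = 135 mm, the stress block lies entirely in the flange; analyse as a rectangular beam of width b_f.
M_n = T(d − a/2) = 299215 × (480 − 4.06) = 142.41 × 10⁶ N·mm.
M_n = 142.41 kN·m.

M_n ≈ 142 kN·m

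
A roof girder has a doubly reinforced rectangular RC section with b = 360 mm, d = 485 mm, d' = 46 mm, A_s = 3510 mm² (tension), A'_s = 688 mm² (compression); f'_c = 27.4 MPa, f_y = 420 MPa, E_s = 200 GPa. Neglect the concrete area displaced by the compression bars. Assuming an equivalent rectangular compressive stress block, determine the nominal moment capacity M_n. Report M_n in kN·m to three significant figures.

M_n ≈ 618 kN·m

Assume both tension and compression steel yield.
Net tension couple steel: A_s − A'_s = 2822 mm².
a = (A_s − A'_s) f_y / (0.85 f'_c b) = 1185240/(0.85 × 27.4 × 360) = 141.36 mm.
c = a/β₁ = 141.36/0.85 = 166.31 mm; ε'_s = 0.003(c − d')/c = 0.0022 ≥ f_y/E_s = 0.0021, so compression steel does yield.
M_n = (A_s − A'_s) f_y (d − a/2) + A'_s f_y (d − d') = [1185240 × (485 − 70.68) + 288960 × (485 − 46)] × 10⁻⁶ = 491.07 + 126.85 = 617.92 kN·m.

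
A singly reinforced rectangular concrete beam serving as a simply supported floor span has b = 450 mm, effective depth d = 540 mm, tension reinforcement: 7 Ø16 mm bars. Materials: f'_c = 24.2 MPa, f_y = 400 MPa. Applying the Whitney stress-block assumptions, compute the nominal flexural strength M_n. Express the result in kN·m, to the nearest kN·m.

M_n ≈ 287 kN·m

A_s = 7 × 201 = 1407 mm².
T = A_s f_y = 1407 × 400 = 562800 N = 562.8 kN.
From C = T: a = T/(0.85 f'_c b) = 562800/(0.85 × 24.2 × 450) = 60.80 mm.
M_n = T(d − a/2) = 562.8 kN × (540 − 30.4) mm = 286.80 kN·m.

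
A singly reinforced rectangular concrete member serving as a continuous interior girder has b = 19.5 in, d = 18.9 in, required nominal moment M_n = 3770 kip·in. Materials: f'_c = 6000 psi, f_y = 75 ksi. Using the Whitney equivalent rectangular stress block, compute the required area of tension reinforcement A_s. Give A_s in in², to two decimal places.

A_s ≈ 2.82 in²

From M_n = 0.85 f'_c a b (d − a/2):
a = d − √(d² − 2M_n/(0.85 f'_c b)) = 18.9 − √(18.9² − 2 × 3770/(0.85 × 6 × 19.5)) = 2.125 in.
A_s = 0.85 f'_c a b / f_y = 0.85 × 6 × 2.125 × 19.5 / 75 = 2.818 in².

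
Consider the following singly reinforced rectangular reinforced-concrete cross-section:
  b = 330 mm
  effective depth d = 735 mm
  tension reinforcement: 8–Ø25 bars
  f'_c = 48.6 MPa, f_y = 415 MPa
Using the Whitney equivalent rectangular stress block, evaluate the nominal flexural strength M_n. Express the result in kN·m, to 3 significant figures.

A_s = 8 × 491 = 3928 mm².
T = A_s f_y = 3928 × 415 = 1630120 N = 1630.12 kN.
From C = T: a = T/(0.85 f'_c b) = 1630120/(0.85 × 48.6 × 330) = 119.58 mm.
M_n = T(d − a/2) = 1630.12 kN × (735 − 59.79) mm = 1100.67 kN·m.

M_n ≈ 1100 kN·m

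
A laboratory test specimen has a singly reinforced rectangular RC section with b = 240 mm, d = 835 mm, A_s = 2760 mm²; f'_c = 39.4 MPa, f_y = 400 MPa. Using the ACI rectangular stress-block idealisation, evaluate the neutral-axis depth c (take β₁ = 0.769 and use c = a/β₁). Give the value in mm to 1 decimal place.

T = A_s f_y = 2760 × 400 = 1104000 N = 1104 kN.
Setting C = 0.85 f'_c a b equal to T: a = 1104000/(0.85 × 39.4 × 240) = 137.354 mm.
With β₁ = 0.769, c = a/β₁ = 137.354/0.769 = 178.6 mm.

c ≈ 178.6 mm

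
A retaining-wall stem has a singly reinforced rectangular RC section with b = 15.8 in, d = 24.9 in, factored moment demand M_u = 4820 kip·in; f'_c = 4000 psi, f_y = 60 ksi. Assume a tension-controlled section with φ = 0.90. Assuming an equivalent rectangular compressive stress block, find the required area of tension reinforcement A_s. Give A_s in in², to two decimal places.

A_s ≈ 3.93 in²

M_n = M_u/φ = 4820/0.90 = 5355.56 kip·in.
From M_n = 0.85 f'_c a b (d − a/2):
a = d − √(d² − 2M_n/(0.85 f'_c b)) = 24.9 − √(24.9² − 2 × 5355.56/(0.85 × 4 × 15.8)) = 4.391 in.
A_s = 0.85 f'_c a b / f_y = 0.85 × 4 × 4.391 × 15.8 / 60 = 3.931 in².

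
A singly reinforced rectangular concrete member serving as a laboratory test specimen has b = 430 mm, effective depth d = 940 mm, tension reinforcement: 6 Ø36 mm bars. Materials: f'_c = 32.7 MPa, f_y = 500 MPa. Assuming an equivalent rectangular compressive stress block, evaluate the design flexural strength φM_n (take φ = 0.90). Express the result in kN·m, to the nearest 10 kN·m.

A_s = 6 × 1018 = 6108 mm².
T = A_s f_y = 6108 × 500 = 3054000 N = 3054 kN.
From C = T: a = T/(0.85 f'_c b) = 3054000/(0.85 × 32.7 × 430) = 255.53 mm.
M_n = T(d − a/2) = 3054 kN × (940 − 127.765) mm = 2480.57 kN·m.
φM_n = 0.90 × 2480.57 = 2232.51 kN·m.

φM_n ≈ 2230 kN·m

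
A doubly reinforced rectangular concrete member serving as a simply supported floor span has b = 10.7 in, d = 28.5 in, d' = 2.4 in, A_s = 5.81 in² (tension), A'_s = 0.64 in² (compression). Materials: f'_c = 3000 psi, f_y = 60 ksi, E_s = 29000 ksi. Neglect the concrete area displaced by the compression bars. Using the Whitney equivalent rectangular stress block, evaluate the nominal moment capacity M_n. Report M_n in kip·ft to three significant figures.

M_n ≈ 673 kip·ft

Assume both steels yield.
a = (A_s − A'_s) f_y/(0.85 f'_c b) = (5.81 − 0.64) × 60/(0.85 × 3 × 10.7) = 11.369 in.
c = a/β₁ = 11.369/0.85 = 13.375 in; ε'_s = 0.003(c − d')/c = 0.0025 ≥ ε_y = 0.0021, so the compression steel yields.
M_n = (A_s − A'_s) f_y (d − a/2) + A'_s f_y (d − d') = 310.2 × (28.5 − 5.6845) + 38.4 × (28.5 − 2.4) = 7077.4 + 1002.2 = 8079.6 kip·in = 8079.6/12 = 673.30 kip·ft.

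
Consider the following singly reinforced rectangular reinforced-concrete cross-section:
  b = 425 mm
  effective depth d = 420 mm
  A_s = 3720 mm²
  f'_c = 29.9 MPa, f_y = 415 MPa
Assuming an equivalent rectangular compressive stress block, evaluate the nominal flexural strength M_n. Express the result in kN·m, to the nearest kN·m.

M_n ≈ 538 kN·m

T = A_s f_y = 3720 × 415 = 1543800 N = 1543.8 kN.
From C = T: a = T/(0.85 f'_c b) = 1543800/(0.85 × 29.9 × 425) = 142.93 mm.
M_n = T(d − a/2) = 1543.8 kN × (420 − 71.465) mm = 538.07 kN·m.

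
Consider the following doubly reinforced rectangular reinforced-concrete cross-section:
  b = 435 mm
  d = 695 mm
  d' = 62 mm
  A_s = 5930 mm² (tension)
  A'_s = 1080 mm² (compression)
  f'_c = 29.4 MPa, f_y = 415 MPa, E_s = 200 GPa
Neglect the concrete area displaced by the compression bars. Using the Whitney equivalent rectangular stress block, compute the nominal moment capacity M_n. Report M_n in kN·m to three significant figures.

Assume both tension and compression steel yield.
Net tension couple steel: A_s − A'_s = 4850 mm².
a = (A_s − A'_s) f_y / (0.85 f'_c b) = 2012750/(0.85 × 29.4 × 435) = 185.15 mm.
c = a/β₁ = 185.15/0.84 = 220.42 mm; ε'_s = 0.003(c − d')/c = 0.0022 ≥ f_y/E_s = 0.0021, so compression steel does yield.
M_n = (A_s − A'_s) f_y (d − a/2) + A'_s f_y (d − d') = [2012750 × (695 − 92.575) + 448200 × (695 − 62)] × 10⁻⁶ = 1212.53 + 283.71 = 1496.24 kN·m.

M_n ≈ 1500 kN·m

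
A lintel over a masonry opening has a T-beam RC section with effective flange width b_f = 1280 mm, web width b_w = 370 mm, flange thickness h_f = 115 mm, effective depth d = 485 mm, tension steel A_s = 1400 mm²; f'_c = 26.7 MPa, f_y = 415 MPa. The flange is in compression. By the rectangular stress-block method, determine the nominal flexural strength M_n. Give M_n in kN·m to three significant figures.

Tension: T = A_s f_y = 1400 × 415 = 581000 N.
Try a within the flange: a = T/(0.85 f'_c b_f) = 581000/(0.85 × 26.7 × 1280) = 20.00 mm.
Since a = 20.00 ≤ h_f = 115 mm, the stress block lies entirely in the flange; analyse as a rectangular beam of width b_f.
M_n = T(d − a/2) = 581000 × (485 − 10) = 275.98 × 10⁶ N·mm.
M_n = 275.98 kN·m.

M_n ≈ 276 kN·m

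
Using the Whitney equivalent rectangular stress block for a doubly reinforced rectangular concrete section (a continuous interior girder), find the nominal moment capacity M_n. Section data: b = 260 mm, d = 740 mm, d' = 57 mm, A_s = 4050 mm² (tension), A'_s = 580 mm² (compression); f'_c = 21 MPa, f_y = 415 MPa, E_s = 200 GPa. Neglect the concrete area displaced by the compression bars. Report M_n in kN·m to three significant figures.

M_n ≈ 1010 kN·m

Assume both tension and compression steel yield.
Net tension couple steel: A_s − A'_s = 3470 mm².
a = (A_s − A'_s) f_y / (0.85 f'_c b) = 1440050/(0.85 × 21 × 260) = 310.29 mm.
c = a/β₁ = 310.29/0.85 = 365.05 mm; ε'_s = 0.003(c − d')/c = 0.0025 ≥ f_y/E_s = 0.0021, so compression steel does yield.
M_n = (A_s − A'_s) f_y (d − a/2) + A'_s f_y (d − d') = [1440050 × (740 − 155.145) + 240700 × (740 − 57)] × 10⁻⁶ = 842.22 + 164.40 = 1006.62 kN·m.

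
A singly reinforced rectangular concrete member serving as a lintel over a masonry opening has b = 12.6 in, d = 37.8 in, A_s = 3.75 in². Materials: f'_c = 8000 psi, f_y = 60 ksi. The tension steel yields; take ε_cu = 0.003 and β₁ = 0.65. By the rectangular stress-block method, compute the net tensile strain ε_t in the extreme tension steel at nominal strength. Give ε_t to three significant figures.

a = A_s f_y/(0.85 f'_c b) = 2.626 in.
β₁ = 0.65, so c = a/β₁ = 2.626/0.65 = 4.040 in.
From the linear strain diagram with ε_cu = 0.003: ε_t = 0.003 (d − c)/c = 0.003 × (37.8 − 4.040)/4.040 = 0.0251.
Since ε_t ≥ 0.005, the section is tension-controlled.

ε_t ≈ 0.0251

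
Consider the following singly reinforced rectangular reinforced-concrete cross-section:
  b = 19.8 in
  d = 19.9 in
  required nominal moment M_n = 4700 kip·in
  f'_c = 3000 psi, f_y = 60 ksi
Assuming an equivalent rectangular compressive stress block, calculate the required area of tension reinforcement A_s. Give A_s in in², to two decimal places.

From M_n = 0.85 f'_c a b (d − a/2):
a = d − √(d² − 2M_n/(0.85 f'_c b)) = 19.9 − √(19.9² − 2 × 4700/(0.85 × 3 × 19.8)) = 5.414 in.
A_s = 0.85 f'_c a b / f_y = 0.85 × 3 × 5.414 × 19.8 / 60 = 4.556 in².

A_s ≈ 4.56 in²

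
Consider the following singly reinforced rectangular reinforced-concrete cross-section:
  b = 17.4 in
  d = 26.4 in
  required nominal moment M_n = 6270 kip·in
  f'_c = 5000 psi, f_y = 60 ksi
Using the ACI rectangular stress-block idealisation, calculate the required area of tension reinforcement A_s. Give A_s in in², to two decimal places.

From M_n = 0.85 f'_c a b (d − a/2):
a = d − √(d² − 2M_n/(0.85 f'_c b)) = 26.4 − √(26.4² − 2 × 6270/(0.85 × 5 × 17.4)) = 3.435 in.
A_s = 0.85 f'_c a b / f_y = 0.85 × 5 × 3.435 × 17.4 / 60 = 4.234 in².

A_s ≈ 4.23 in²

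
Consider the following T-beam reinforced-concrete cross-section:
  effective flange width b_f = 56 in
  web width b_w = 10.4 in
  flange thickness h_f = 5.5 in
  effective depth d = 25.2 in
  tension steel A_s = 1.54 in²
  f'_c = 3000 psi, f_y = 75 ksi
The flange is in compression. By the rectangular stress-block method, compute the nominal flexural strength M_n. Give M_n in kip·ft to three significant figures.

Tension: T = A_s f_y = 1.54 × 75 = 115.5 kips.
Try a within the flange: a = T/(0.85 f'_c b_f) = 115.5/(0.85 × 3 × 56) = 0.809 in.
Since a = 0.809 ≤ h_f = 5.5 in, the stress block lies entirely in the flange; analyse as a rectangular beam of width b_f.
M_n = T(d − a/2) = 115.5 × (25.2 − 0.4045) = 2863.9 kip·in.
M_n = 2863.9/12 = 238.66 kip·ft.

M_n ≈ 239 kip·ft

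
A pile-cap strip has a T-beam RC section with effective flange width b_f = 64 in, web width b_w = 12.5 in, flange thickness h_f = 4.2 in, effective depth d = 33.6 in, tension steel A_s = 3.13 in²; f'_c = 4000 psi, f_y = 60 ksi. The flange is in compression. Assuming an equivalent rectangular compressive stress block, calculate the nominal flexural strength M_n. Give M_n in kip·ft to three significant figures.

Tension: T = A_s f_y = 3.13 × 60 = 187.8 kips.
Try a within the flange: a = T/(0.85 f'_c b_f) = 187.8/(0.85 × 4 × 64) = 0.863 in.
Since a = 0.863 ≤ h_f = 4.2 in, the stress block lies entirely in the flange; analyse as a rectangular beam of width b_f.
M_n = T(d − a/2) = 187.8 × (33.6 − 0.4315) = 6229.0 kip·in.
M_n = 6229.0/12 = 519.08 kip·ft.

M_n ≈ 519 kip·ft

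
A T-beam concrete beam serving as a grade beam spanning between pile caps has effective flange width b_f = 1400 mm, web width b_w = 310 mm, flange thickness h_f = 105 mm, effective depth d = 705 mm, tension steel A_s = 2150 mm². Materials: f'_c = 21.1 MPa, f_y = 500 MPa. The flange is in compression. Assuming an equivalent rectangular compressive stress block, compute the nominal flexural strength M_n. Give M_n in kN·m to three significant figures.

M_n ≈ 735 kN·m

Tension: T = A_s f_y = 2150 × 500 = 1075000 N.
Try a within the flange: a = T/(0.85 f'_c b_f) = 1075000/(0.85 × 21.1 × 1400) = 42.81 mm.
Since a = 42.81 ≤ h_f = 105 mm, the stress block lies entirely in the flange; analyse as a rectangular beam of width b_f.
M_n = T(d − a/2) = 1075000 × (705 − 21.405) = 734.86 × 10⁶ N·mm.
M_n = 734.86 kN·m.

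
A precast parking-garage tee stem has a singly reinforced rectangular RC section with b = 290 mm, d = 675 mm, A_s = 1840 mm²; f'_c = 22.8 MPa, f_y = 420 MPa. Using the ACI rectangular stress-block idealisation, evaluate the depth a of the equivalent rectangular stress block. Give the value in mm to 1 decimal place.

T = A_s f_y = 1840 × 420 = 772800 N = 772.8 kN.
Setting C = 0.85 f'_c a b equal to T: a = 772800/(0.85 × 22.8 × 290) = 137.5 mm.

a ≈ 137.5 mm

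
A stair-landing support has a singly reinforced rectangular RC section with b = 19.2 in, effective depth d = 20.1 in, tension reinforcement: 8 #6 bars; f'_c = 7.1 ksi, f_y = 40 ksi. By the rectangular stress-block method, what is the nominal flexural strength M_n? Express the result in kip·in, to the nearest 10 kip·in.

A_s = 8 × 0.44 = 3.52 in².
T = A_s f_y = 3.52 × 40 = 140.8 kips.
a = T/(0.85 f'_c b) = 140.8/(0.85 × 7.1 × 19.2) = 1.215 in.
M_n = T(d − a/2) = 140.8 × (20.1 − 0.6075) = 2744.5 kip·in.

M_n ≈ 2740 kip·in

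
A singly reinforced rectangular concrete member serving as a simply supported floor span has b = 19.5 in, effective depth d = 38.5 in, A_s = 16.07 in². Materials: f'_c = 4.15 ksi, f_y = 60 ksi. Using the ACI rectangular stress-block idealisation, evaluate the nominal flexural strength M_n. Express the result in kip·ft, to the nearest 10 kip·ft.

T = A_s f_y = 16.07 × 60 = 964.2 kips.
a = T/(0.85 f'_c b) = 964.2/(0.85 × 4.15 × 19.5) = 14.017 in.
M_n = T(d − a/2) = 964.2 × (38.5 − 7.0085) = 30364.1 kip·in = 30364.1/12 = 2530.34 kip·ft.

M_n ≈ 2530 kip·ft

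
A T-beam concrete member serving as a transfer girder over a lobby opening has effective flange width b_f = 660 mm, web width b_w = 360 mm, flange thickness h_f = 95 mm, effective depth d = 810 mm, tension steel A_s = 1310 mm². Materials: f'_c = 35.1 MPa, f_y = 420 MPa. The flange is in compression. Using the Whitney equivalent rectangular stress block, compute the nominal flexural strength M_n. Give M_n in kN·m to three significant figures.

Tension: T = A_s f_y = 1310 × 420 = 550200 N.
Try a within the flange: a = T/(0.85 f'_c b_f) = 550200/(0.85 × 35.1 × 660) = 27.94 mm.
Since a = 27.94 ≤ h_f = 95 mm, the stress block lies entirely in the flange; analyse as a rectangular beam of width b_f.
M_n = T(d − a/2) = 550200 × (810 − 13.97) = 437.98 × 10⁶ N·mm.
M_n = 437.98 kN·m.

M_n ≈ 438 kN·m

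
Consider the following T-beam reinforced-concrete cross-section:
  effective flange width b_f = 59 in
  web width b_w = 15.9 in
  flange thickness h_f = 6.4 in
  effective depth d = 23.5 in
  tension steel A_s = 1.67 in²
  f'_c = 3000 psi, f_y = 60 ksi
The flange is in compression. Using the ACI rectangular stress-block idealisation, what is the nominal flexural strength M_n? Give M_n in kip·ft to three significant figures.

Tension: T = A_s f_y = 1.67 × 60 = 100.2 kips.
Try a within the flange: a = T/(0.85 f'_c b_f) = 100.2/(0.85 × 3 × 59) = 0.666 in.
Since a = 0.666 ≤ h_f = 6.4 in, the stress block lies entirely in the flange; analyse as a rectangular beam of width b_f.
M_n = T(d − a/2) = 100.2 × (23.5 − 0.333) = 2321.3 kip·in.
M_n = 2321.3/12 = 193.44 kip·ft.

M_n ≈ 193 kip·ft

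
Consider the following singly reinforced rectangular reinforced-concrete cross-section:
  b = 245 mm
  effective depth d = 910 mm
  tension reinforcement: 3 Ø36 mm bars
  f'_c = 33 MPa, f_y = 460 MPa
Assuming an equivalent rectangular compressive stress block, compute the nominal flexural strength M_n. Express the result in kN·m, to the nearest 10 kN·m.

M_n ≈ 1130 kN·m

A_s = 3 × 1018 = 3054 mm².
T = A_s f_y = 3054 × 460 = 1404840 N = 1404.84 kN.
From C = T: a = T/(0.85 f'_c b) = 1404840/(0.85 × 33 × 245) = 204.42 mm.
M_n = T(d − a/2) = 1404.84 kN × (910 − 102.21) mm = 1134.82 kN·m.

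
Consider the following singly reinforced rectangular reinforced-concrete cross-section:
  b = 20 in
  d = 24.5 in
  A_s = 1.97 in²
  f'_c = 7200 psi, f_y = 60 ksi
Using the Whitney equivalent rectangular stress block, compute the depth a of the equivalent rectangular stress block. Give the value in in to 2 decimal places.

T = A_s f_y = 1.97 × 60 = 118.2 kips.
a = T/(0.85 f'_c b) = 118.2/(0.85 × 7.2 × 20) = 0.97 in.

a ≈ 0.97 in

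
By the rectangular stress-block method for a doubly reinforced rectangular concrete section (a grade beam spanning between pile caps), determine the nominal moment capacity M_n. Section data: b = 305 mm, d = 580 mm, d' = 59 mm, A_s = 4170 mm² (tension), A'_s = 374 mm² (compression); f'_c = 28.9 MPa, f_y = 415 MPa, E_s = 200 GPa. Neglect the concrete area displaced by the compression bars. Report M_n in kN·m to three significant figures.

Assume both tension and compression steel yield.
Net tension couple steel: A_s − A'_s = 3796 mm².
a = (A_s − A'_s) f_y / (0.85 f'_c b) = 1575340/(0.85 × 28.9 × 305) = 210.26 mm.
c = a/β₁ = 210.26/0.844 = 249.12 mm; ε'_s = 0.003(c − d')/c = 0.0023 ≥ f_y/E_s = 0.0021, so compression steel does yield.
M_n = (A_s − A'_s) f_y (d − a/2) + A'_s f_y (d − d') = [1575340 × (580 − 105.13) + 155210 × (580 − 59)] × 10⁻⁶ = 748.08 + 80.86 = 828.94 kN·m.

M_n ≈ 829 kN·m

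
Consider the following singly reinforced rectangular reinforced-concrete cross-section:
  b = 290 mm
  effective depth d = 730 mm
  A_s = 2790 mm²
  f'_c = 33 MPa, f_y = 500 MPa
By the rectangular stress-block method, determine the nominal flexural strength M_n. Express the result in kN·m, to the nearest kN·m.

M_n ≈ 899 kN·m

T = A_s f_y = 2790 × 500 = 1395000 N = 1395 kN.
From C = T: a = T/(0.85 f'_c b) = 1395000/(0.85 × 33 × 290) = 171.49 mm.
M_n = T(d − a/2) = 1395 kN × (730 − 85.745) mm = 898.74 kN·m.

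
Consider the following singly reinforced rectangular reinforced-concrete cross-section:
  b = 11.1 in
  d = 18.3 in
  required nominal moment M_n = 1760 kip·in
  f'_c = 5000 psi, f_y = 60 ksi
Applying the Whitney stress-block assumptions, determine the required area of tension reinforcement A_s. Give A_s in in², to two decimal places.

A_s ≈ 1.70 in²

From M_n = 0.85 f'_c a b (d − a/2):
a = d − √(d² − 2M_n/(0.85 f'_c b)) = 18.3 − √(18.3² − 2 × 1760/(0.85 × 5 × 11.1)) = 2.167 in.
A_s = 0.85 f'_c a b / f_y = 0.85 × 5 × 2.167 × 11.1 / 60 = 1.704 in².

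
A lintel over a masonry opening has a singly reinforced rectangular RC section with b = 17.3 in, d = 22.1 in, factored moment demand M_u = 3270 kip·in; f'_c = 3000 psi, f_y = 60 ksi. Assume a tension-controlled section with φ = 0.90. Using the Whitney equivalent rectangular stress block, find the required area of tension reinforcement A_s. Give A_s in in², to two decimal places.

A_s ≈ 3.02 in²

M_n = M_u/φ = 3270/0.90 = 3633.33 kip·in.
From M_n = 0.85 f'_c a b (d − a/2):
a = d − √(d² − 2M_n/(0.85 f'_c b)) = 22.1 − √(22.1² − 2 × 3633.33/(0.85 × 3 × 17.3)) = 4.109 in.
A_s = 0.85 f'_c a b / f_y = 0.85 × 3 × 4.109 × 17.3 / 60 = 3.021 in².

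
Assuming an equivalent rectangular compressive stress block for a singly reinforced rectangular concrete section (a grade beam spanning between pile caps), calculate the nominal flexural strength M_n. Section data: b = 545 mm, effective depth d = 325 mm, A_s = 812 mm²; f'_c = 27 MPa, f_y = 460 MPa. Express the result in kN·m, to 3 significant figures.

T = A_s f_y = 812 × 460 = 373520 N = 373.52 kN.
From C = T: a = T/(0.85 f'_c b) = 373520/(0.85 × 27 × 545) = 29.86 mm.
M_n = T(d − a/2) = 373.52 kN × (325 − 14.93) mm = 115.82 kN·m.

M_n ≈ 116 kN·m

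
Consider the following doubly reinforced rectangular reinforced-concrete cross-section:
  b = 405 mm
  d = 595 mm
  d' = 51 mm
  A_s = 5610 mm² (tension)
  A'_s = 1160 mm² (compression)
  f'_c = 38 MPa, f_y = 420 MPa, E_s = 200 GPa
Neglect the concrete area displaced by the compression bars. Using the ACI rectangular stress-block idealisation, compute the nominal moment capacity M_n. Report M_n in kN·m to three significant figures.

M_n ≈ 1240 kN·m

Assume both tension and compression steel yield.
Net tension couple steel: A_s − A'_s = 4450 mm².
a = (A_s − A'_s) f_y / (0.85 f'_c b) = 1869000/(0.85 × 38 × 405) = 142.87 mm.
c = a/β₁ = 142.87/0.779 = 183.40 mm; ε'_s = 0.003(c − d')/c = 0.0022 ≥ f_y/E_s = 0.0021, so compression steel does yield.
M_n = (A_s − A'_s) f_y (d − a/2) + A'_s f_y (d − d') = [1869000 × (595 − 71.435) + 487200 × (595 − 51)] × 10⁻⁶ = 978.54 + 265.04 = 1243.58 kN·m.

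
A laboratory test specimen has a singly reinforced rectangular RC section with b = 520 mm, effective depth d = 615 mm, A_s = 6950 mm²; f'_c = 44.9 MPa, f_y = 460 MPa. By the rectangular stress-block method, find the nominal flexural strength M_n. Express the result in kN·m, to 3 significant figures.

T = A_s f_y = 6950 × 460 = 3197000 N = 3197 kN.
From C = T: a = T/(0.85 f'_c b) = 3197000/(0.85 × 44.9 × 520) = 161.09 mm.
M_n = T(d − a/2) = 3197 kN × (615 − 80.545) mm = 1708.65 kN·m.

M_n ≈ 1710 kN·m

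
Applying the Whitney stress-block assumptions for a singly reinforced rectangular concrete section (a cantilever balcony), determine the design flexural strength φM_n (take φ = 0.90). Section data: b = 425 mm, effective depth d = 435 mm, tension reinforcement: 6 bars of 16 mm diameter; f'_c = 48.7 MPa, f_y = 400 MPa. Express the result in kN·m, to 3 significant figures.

A_s = 6 × 201 = 1206 mm².
T = A_s f_y = 1206 × 400 = 482400 N = 482.4 kN.
From C = T: a = T/(0.85 f'_c b) = 482400/(0.85 × 48.7 × 425) = 27.42 mm.
M_n = T(d − a/2) = 482.4 kN × (435 − 13.71) mm = 203.23 kN·m.
φM_n = 0.90 × 203.23 = 182.91 kN·m.

φM_n ≈ 183 kN·m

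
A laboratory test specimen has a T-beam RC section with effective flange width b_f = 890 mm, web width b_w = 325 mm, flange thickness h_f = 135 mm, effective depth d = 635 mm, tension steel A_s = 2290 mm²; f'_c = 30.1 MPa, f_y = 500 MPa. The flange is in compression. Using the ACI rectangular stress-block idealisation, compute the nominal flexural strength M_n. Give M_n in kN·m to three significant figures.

Tension: T = A_s f_y = 2290 × 500 = 1145000 N.
Try a within the flange: a = T/(0.85 f'_c b_f) = 1145000/(0.85 × 30.1 × 890) = 50.28 mm.
Since a = 50.28 ≤ h_f = 135 mm, the stress block lies entirely in the flange; analyse as a rectangular beam of width b_f.
M_n = T(d − a/2) = 1145000 × (635 − 25.14) = 698.29 × 10⁶ N·mm.
M_n = 698.29 kN·m.

M_n ≈ 698 kN·m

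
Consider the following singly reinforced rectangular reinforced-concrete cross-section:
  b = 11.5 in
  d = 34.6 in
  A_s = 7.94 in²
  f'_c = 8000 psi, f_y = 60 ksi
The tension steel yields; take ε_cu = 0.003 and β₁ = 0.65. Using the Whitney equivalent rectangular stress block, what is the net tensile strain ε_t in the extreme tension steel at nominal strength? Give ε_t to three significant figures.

ε_t ≈ 0.00808

a = A_s f_y/(0.85 f'_c b) = 6.092 in.
β₁ = 0.65, so c = a/β₁ = 6.092/0.65 = 9.372 in.
From the linear strain diagram with ε_cu = 0.003: ε_t = 0.003 (d − c)/c = 0.003 × (34.6 − 9.372)/9.372 = 0.00808.
Since ε_t ≥ 0.005, the section is tension-controlled.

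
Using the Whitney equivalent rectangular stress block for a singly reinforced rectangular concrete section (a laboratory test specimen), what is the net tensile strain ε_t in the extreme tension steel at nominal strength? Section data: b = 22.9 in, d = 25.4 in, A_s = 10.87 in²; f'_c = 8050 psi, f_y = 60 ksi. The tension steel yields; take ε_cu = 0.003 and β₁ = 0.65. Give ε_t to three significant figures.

ε_t ≈ 0.00890

a = A_s f_y/(0.85 f'_c b) = 4.162 in.
β₁ = 0.65, so c = a/β₁ = 4.162/0.65 = 6.403 in.
From the linear strain diagram with ε_cu = 0.003: ε_t = 0.003 (d − c)/c = 0.003 × (25.4 − 6.403)/6.403 = 0.00890.
Since ε_t ≥ 0.005, the section is tension-controlled.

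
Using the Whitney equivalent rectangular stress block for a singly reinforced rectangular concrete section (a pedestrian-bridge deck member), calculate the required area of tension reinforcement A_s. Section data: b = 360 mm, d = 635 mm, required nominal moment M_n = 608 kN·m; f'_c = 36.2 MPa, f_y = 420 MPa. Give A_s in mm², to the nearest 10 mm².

A_s ≈ 2460 mm²

With M_n = 0.85 f'_c a b (d − a/2), solve the quadratic for a:
a = d − √(d² − 2M_n/(0.85 f'_c b)) = 635 − √(635² − 2 × 608×10⁶/(0.85 × 36.2 × 360)) = 93.29 mm.
A_s = 0.85 f'_c a b / f_y = 0.85 × 36.2 × 93.29 × 360 / 420 = 2460.5 mm².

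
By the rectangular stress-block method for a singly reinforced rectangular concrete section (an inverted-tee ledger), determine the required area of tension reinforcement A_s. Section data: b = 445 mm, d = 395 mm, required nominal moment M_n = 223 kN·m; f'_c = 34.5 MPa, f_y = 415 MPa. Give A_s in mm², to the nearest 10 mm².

A_s ≈ 1440 mm²

With M_n = 0.85 f'_c a b (d − a/2), solve the quadratic for a:
a = d − √(d² − 2M_n/(0.85 f'_c b)) = 395 − √(395² − 2 × 223×10⁶/(0.85 × 34.5 × 445)) = 45.93 mm.
A_s = 0.85 f'_c a b / f_y = 0.85 × 34.5 × 45.93 × 445 / 415 = 1444.3 mm².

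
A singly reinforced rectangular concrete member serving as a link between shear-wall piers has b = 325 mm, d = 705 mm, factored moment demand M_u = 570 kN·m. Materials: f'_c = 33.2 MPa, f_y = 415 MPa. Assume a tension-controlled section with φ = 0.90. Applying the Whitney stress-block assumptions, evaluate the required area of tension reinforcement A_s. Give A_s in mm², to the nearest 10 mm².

A_s ≈ 2340 mm²

M_n = M_u/φ = 570/0.90 = 633.333 kN·m.
With M_n = 0.85 f'_c a b (d − a/2), solve the quadratic for a:
a = d − √(d² − 2M_n/(0.85 f'_c b)) = 705 − √(705² − 2 × 633.333×10⁶/(0.85 × 33.2 × 325)) = 105.90 mm.
A_s = 0.85 f'_c a b / f_y = 0.85 × 33.2 × 105.90 × 325 / 415 = 2340.4 mm².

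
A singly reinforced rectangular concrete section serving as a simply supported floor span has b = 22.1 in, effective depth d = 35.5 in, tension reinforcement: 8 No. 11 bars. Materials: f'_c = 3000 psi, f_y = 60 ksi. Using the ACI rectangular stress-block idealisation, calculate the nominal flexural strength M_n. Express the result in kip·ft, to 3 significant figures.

M_n ≈ 1800 kip·ft

A_s = 8 × 1.56 = 12.48 in².
T = A_s f_y = 12.48 × 60 = 748.8 kips.
a = T/(0.85 f'_c b) = 748.8/(0.85 × 3 × 22.1) = 13.287 in.
M_n = T(d − a/2) = 748.8 × (35.5 − 6.6435) = 21607.7 kip·in = 21607.7/12 = 1800.64 kip·ft.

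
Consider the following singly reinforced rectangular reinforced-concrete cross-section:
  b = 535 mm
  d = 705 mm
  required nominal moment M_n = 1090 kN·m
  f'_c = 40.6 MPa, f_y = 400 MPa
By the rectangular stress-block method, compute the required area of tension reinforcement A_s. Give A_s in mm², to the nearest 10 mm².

A_s ≈ 4130 mm²

With M_n = 0.85 f'_c a b (d − a/2), solve the quadratic for a:
a = d − √(d² − 2M_n/(0.85 f'_c b)) = 705 − √(705² − 2 × 1090×10⁶/(0.85 × 40.6 × 535)) = 89.41 mm.
A_s = 0.85 f'_c a b / f_y = 0.85 × 40.6 × 89.41 × 535 / 400 = 4126.9 mm².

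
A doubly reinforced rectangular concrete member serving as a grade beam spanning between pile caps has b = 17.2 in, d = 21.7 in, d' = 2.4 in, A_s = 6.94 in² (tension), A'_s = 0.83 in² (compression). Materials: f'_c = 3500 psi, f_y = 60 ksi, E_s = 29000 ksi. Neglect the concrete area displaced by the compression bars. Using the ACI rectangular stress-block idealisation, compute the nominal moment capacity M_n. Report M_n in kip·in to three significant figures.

Assume both steels yield.
a = (A_s − A'_s) f_y/(0.85 f'_c b) = (6.94 − 0.83) × 60/(0.85 × 3.5 × 17.2) = 7.164 in.
c = a/β₁ = 7.164/0.85 = 8.428 in; ε'_s = 0.003(c − d')/c = 0.0021 ≥ ε_y = 0.0021, so the compression steel yields.
M_n = (A_s − A'_s) f_y (d − a/2) + A'_s f_y (d − d') = 366.6 × (21.7 − 3.582) + 49.8 × (21.7 − 2.4) = 6642.1 + 961.1 = 7603.2 kip·in.

M_n ≈ 7600 kip·in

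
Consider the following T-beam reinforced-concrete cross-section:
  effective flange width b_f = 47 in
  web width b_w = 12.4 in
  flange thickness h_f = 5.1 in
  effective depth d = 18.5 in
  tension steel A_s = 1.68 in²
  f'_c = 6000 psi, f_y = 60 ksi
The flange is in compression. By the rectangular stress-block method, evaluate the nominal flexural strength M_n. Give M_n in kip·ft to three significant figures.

Tension: T = A_s f_y = 1.68 × 60 = 100.8 kips.
Try a within the flange: a = T/(0.85 f'_c b_f) = 100.8/(0.85 × 6 × 47) = 0.421 in.
Since a = 0.421 ≤ h_f = 5.1 in, the stress block lies entirely in the flange; analyse as a rectangular beam of width b_f.
M_n = T(d − a/2) = 100.8 × (18.5 − 0.2105) = 1843.6 kip·in.
M_n = 1843.6/12 = 153.63 kip·ft.

M_n ≈ 154 kip·ft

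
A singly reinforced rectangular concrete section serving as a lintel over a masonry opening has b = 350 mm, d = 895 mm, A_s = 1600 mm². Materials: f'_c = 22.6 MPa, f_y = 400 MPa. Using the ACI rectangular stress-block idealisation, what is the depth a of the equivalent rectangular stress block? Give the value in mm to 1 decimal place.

a ≈ 95.2 mm

T = A_s f_y = 1600 × 400 = 640000 N = 640 kN.
Setting C = 0.85 f'_c a b equal to T: a = 640000/(0.85 × 22.6 × 350) = 95.2 mm.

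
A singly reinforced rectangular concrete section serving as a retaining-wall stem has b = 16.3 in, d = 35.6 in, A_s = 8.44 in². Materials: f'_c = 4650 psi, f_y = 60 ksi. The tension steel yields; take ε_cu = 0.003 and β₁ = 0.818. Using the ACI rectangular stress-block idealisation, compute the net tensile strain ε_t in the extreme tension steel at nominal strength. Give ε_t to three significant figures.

ε_t ≈ 0.00811

a = A_s f_y/(0.85 f'_c b) = 7.860 in.
β₁ = 0.818, so c = a/β₁ = 7.860/0.818 = 9.609 in.
From the linear strain diagram with ε_cu = 0.003: ε_t = 0.003 (d − c)/c = 0.003 × (35.6 − 9.609)/9.609 = 0.00811.
Since ε_t ≥ 0.005, the section is tension-controlled.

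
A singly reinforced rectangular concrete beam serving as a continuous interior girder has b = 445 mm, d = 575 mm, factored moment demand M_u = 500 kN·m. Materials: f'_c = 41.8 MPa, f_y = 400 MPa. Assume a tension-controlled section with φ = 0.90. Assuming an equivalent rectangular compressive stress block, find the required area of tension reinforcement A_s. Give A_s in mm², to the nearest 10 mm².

A_s ≈ 2560 mm²

M_n = M_u/φ = 500/0.90 = 555.556 kN·m.
With M_n = 0.85 f'_c a b (d − a/2), solve the quadratic for a:
a = d − √(d² − 2M_n/(0.85 f'_c b)) = 575 − √(575² − 2 × 555.556×10⁶/(0.85 × 41.8 × 445)) = 64.76 mm.
A_s = 0.85 f'_c a b / f_y = 0.85 × 41.8 × 64.76 × 445 / 400 = 2559.8 mm².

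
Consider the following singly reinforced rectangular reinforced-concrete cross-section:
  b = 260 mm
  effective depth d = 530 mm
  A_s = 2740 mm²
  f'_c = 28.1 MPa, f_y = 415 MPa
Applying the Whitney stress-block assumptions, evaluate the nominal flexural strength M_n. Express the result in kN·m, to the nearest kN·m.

T = A_s f_y = 2740 × 415 = 1137100 N = 1137.1 kN.
From C = T: a = T/(0.85 f'_c b) = 1137100/(0.85 × 28.1 × 260) = 183.10 mm.
M_n = T(d − a/2) = 1137.1 kN × (530 − 91.55) mm = 498.56 kN·m.

M_n ≈ 499 kN·m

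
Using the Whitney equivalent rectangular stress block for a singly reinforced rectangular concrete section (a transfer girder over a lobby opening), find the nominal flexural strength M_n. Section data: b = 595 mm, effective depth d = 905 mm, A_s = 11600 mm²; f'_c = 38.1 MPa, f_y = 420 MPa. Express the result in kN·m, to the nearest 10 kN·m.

M_n ≈ 3790 kN·m

T = A_s f_y = 11600 × 420 = 4872000 N = 4872 kN.
From C = T: a = T/(0.85 f'_c b) = 4872000/(0.85 × 38.1 × 595) = 252.84 mm.
M_n = T(d − a/2) = 4872 kN × (905 − 126.42) mm = 3793.24 kN·m.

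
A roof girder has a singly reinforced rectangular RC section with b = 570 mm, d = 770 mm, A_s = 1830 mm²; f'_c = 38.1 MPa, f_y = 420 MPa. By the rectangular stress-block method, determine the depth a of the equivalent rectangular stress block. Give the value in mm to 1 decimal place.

a ≈ 41.6 mm

T = A_s f_y = 1830 × 420 = 768600 N = 768.6 kN.
Setting C = 0.85 f'_c a b equal to T: a = 768600/(0.85 × 38.1 × 570) = 41.6 mm.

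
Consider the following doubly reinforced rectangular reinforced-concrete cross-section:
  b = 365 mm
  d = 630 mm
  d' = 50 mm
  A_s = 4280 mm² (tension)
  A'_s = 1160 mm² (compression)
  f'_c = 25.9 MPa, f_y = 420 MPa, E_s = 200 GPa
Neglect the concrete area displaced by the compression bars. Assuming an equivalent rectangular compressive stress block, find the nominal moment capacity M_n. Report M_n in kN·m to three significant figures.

Assume both tension and compression steel yield.
Net tension couple steel: A_s − A'_s = 3120 mm².
a = (A_s − A'_s) f_y / (0.85 f'_c b) = 1310400/(0.85 × 25.9 × 365) = 163.08 mm.
c = a/β₁ = 163.08/0.85 = 191.86 mm; ε'_s = 0.003(c − d')/c = 0.0022 ≥ f_y/E_s = 0.0021, so compression steel does yield.
M_n = (A_s − A'_s) f_y (d − a/2) + A'_s f_y (d − d') = [1310400 × (630 − 81.54) + 487200 × (630 − 50)] × 10⁻⁶ = 718.70 + 282.58 = 1001.28 kN·m.

M_n ≈ 1000 kN·m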